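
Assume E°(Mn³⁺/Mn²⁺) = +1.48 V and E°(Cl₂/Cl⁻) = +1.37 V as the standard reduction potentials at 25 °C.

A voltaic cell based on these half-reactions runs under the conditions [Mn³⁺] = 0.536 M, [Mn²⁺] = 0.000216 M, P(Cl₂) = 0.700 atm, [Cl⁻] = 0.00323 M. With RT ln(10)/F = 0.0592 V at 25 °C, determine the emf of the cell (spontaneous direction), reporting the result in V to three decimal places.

+0.168 V

Mn³⁺/Mn²⁺ is the cathode (higher E°), Cl₂/Cl⁻ the anode: E°cell = +1.48 − (+1.37) = +0.11 V, n = 2.
Overall: 2 Mn³⁺(aq) + 2 Cl⁻(aq) → 2 Mn²⁺(aq) + Cl₂(g)
Q = [Mn²⁺]^2·P(Cl₂) / ([Mn³⁺]^2·[Cl⁻]^2); log Q = -1.963.
E = E° − (0.0592/n) log Q = +0.11 − (0.0592/2)(-1.963) = +0.168 V.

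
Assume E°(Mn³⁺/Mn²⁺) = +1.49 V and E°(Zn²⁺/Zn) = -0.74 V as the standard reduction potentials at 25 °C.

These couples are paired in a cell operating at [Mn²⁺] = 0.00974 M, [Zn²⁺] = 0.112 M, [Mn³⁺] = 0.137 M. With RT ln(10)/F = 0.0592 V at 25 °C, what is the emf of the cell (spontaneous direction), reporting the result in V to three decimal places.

+2.326 V

Mn³⁺/Mn²⁺ is the cathode (higher E°), Zn²⁺/Zn the anode: E°cell = +1.49 − (-0.74) = +2.23 V, n = 2.
Overall: 2 Mn³⁺(aq) + Zn(s) → 2 Mn²⁺(aq) + Zn²⁺(aq)
Q = [Mn²⁺]^2·[Zn²⁺] / ([Mn³⁺]^2); log Q = -3.247.
E = E° − (0.0592/n) log Q = +2.23 − (0.0592/2)(-3.247) = +2.326 V.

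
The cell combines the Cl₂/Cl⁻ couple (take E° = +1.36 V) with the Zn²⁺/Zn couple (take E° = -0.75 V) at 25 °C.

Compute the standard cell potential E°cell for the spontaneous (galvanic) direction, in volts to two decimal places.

The Cl₂/Cl⁻ couple has the higher reduction potential, so it is the cathode; Zn²⁺/Zn is oxidised at the anode.
E°cell = E°(cathode) − E°(anode) = (+1.36) − (-0.75) = +2.11 V.
Since E°cell > 0, the reaction is spontaneous under standard conditions.

+2.11 V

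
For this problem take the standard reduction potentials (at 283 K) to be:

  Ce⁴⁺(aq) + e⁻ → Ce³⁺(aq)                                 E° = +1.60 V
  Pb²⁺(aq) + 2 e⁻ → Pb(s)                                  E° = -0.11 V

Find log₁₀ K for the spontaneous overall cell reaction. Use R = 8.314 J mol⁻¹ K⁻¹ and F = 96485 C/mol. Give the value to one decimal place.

Cathode: Ce⁴⁺/Ce³⁺; anode: Pb²⁺/Pb. E°cell = (+1.60) − (-0.11) = +1.71 V, with n = 2.
ΔG° = −nFE° = −RT ln K, so ln K = nFE°/(RT) = (2)(96485)(+1.71) / ((8.314)(283)) = 140.246.
log₁₀ K = 140.246 / ln 10 = 60.9.

60.9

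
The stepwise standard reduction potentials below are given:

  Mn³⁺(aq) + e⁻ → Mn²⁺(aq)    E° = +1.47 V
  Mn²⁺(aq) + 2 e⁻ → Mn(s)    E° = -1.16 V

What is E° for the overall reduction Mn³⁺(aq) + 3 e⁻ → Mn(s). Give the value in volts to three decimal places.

-0.283 V

Adding the free-energy changes (−nFE°) of the two steps gives −n₃FE°₃ = −n₁FE°₁ − n₂FE°₂.
E°₃ = (1×+1.47 + 2×-1.16) / 3 = (-0.850) / 3 = -0.283 V.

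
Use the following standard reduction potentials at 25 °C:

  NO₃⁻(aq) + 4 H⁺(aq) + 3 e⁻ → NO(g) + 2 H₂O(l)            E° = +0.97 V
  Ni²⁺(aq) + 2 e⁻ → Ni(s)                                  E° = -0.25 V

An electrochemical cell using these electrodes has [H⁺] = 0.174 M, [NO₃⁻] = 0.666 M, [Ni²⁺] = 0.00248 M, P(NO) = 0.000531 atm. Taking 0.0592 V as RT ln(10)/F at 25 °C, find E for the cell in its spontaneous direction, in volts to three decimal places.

NO₃⁻/NO is the cathode (higher E°), Ni²⁺/Ni the anode: E°cell = +0.97 − (-0.25) = +1.22 V, n = 6.
Overall: 2 NO₃⁻(aq) + 8 H⁺(aq) + 3 Ni(s) → 2 NO(g) + 4 H₂O(l) + 3 Ni²⁺(aq)
Q = P(NO)^2·[Ni²⁺]^3 / ([NO₃⁻]^2·[H⁺]^8); log Q = -7.938.
E = E° − (0.0592/n) log Q = +1.22 − (0.0592/6)(-7.938) = +1.298 V.

+1.298 V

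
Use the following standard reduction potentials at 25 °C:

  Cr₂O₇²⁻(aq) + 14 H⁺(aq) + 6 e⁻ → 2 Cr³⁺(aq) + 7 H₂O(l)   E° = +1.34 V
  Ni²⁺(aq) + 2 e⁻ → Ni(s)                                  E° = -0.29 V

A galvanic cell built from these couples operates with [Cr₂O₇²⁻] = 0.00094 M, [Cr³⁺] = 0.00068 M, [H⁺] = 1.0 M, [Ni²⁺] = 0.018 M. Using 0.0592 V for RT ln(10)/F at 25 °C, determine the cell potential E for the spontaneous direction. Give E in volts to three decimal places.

+1.714 V

Cr₂O₇²⁻/Cr³⁺ is the cathode (higher E°), Ni²⁺/Ni the anode: E°cell = +1.34 − (-0.29) = +1.63 V, n = 6.
Overall: Cr₂O₇²⁻(aq) + 14 H⁺(aq) + 3 Ni(s) → 2 Cr³⁺(aq) + 7 H₂O(l) + 3 Ni²⁺(aq)
Q = [Cr³⁺]^2·[Ni²⁺]^3 / ([Cr₂O₇²⁻]·[H⁺]^14); log Q = -8.542.
E = E° − (0.0592/n) log Q = +1.63 − (0.0592/6)(-8.542) = +1.714 V.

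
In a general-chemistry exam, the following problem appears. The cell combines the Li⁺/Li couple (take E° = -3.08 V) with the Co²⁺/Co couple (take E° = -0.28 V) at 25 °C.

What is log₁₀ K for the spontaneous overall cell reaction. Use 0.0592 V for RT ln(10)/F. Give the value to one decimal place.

94.6

Cathode: Co²⁺/Co; anode: Li⁺/Li. E°cell = +2.80 V, n = 2.
log K = nE°cell / 0.0592 = (2)(+2.80) / 0.0592 = 94.6.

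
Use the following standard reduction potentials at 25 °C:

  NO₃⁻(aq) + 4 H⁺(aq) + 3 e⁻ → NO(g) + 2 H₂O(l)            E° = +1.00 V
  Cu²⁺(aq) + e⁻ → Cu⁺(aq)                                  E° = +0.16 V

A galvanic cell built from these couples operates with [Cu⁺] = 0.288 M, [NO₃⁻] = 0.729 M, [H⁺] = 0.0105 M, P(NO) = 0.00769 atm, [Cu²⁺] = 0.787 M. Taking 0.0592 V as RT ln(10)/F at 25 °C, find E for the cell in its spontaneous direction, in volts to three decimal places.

+0.697 V

NO₃⁻/NO is the cathode (higher E°), Cu²⁺/Cu⁺ the anode: E°cell = +1.00 − (+0.16) = +0.84 V, n = 3.
Overall: NO₃⁻(aq) + 4 H⁺(aq) + 3 Cu⁺(aq) → NO(g) + 2 H₂O(l) + 3 Cu²⁺(aq)
Q = P(NO)·[Cu²⁺]^3 / ([NO₃⁻]·[H⁺]^4·[Cu⁺]^3); log Q = 7.248.
E = E° − (0.0592/n) log Q = +0.84 − (0.0592/3)(7.248) = +0.697 V.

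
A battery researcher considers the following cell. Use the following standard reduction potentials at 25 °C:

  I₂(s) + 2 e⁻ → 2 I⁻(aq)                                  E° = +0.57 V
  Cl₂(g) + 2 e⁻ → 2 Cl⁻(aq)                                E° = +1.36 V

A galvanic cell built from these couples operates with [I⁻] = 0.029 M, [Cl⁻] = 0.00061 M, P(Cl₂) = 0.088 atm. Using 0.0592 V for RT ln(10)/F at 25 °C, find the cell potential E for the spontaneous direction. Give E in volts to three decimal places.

+0.858 V

Cl₂/Cl⁻ is the cathode (higher E°), I₂/I⁻ the anode: E°cell = +1.36 − (+0.57) = +0.79 V, n = 2.
Overall: Cl₂(g) + 2 I⁻(aq) → 2 Cl⁻(aq) + I₂(s)
Q = [Cl⁻]^2 / (P(Cl₂)·[I⁻]^2); log Q = -2.299.
E = E° − (0.0592/n) log Q = +0.79 − (0.0592/2)(-2.299) = +0.858 V.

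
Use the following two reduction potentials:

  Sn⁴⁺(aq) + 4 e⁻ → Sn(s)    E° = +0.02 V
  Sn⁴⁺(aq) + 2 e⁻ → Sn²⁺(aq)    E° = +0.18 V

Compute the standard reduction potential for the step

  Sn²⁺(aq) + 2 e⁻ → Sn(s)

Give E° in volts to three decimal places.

Sequential free energies add, so n₃E°₃ = n₁E°₁ + n₂E°₂.
With n₃ = 4, and the known step contributing 2×(+0.18) V, the unknown satisfies 2·E° = 4×(+0.02) − 2×(+0.18) = -0.280.
E° = -0.280 / 2 = -0.140 V.

-0.140 V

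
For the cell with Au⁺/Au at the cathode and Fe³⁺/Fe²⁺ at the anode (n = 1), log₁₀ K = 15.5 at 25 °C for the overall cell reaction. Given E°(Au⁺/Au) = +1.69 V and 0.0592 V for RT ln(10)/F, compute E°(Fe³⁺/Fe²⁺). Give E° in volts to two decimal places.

E°cell = (0.0592/n)·log K = (0.0592/1)(15.5) = +0.918 V.
Since Au⁺/Au is the cathode and Fe³⁺/Fe²⁺ the anode, E°cell = E°(Au⁺/Au) − E°(Fe³⁺/Fe²⁺).
So E°(Fe³⁺/Fe²⁺) = E°(Au⁺/Au) − E°cell = (+1.69) − (+0.918) = +0.77 V.

+0.77 V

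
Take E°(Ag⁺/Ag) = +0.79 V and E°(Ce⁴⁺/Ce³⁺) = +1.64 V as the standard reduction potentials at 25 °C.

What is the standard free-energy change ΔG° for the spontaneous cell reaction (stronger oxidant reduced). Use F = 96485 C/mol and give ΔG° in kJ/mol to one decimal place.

Ce⁴⁺/Ce³⁺ (E° = +1.64 V) is the cathode; Ag⁺/Ag (E° = +0.79 V) is the anode, so E°cell = +0.85 V.
Balancing electrons gives n = 1 (lcm of 1 and 1).
ΔG° = −nFE° = −(1)(96485)(+0.85) = -82,012 J = -82.0 kJ/mol.

-82.0 kJ/mol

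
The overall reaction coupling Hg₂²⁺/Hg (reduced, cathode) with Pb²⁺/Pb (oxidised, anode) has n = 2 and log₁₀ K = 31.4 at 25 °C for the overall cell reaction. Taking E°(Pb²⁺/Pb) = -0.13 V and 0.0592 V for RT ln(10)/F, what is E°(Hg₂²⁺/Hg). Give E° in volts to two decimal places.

+0.80 V

E°cell = (0.0592/n)·log K = (0.0592/2)(31.4) = +0.929 V.
Since Hg₂²⁺/Hg is the cathode and Pb²⁺/Pb the anode, E°cell = E°(Hg₂²⁺/Hg) − E°(Pb²⁺/Pb).
So E°(Hg₂²⁺/Hg) = E°cell + E°(Pb²⁺/Pb) = +0.929 + (-0.13) = +0.80 V.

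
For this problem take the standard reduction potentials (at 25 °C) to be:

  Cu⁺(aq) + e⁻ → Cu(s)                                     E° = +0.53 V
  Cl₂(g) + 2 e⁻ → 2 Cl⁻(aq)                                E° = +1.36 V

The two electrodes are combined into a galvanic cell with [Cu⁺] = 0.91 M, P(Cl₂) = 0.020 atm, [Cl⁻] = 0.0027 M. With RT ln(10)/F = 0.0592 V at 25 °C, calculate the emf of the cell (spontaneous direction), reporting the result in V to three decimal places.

Cl₂/Cl⁻ is the cathode (higher E°), Cu⁺/Cu the anode: E°cell = +1.36 − (+0.53) = +0.83 V, n = 2.
Overall: Cl₂(g) + 2 Cu(s) → 2 Cl⁻(aq) + 2 Cu⁺(aq)
Q = [Cl⁻]^2·[Cu⁺]^2 / (P(Cl₂)); log Q = -3.520.
E = E° − (0.0592/n) log Q = +0.83 − (0.0592/2)(-3.520) = +0.934 V.

+0.934 V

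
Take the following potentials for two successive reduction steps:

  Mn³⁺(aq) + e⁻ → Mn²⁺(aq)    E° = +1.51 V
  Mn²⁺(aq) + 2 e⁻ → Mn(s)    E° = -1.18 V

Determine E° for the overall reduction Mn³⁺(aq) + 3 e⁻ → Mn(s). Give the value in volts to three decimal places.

Adding the free-energy changes (−nFE°) of the two steps gives −n₃FE°₃ = −n₁FE°₁ − n₂FE°₂.
E°₃ = (1×+1.51 + 2×-1.18) / 3 = (-0.850) / 3 = -0.283 V.

-0.283 V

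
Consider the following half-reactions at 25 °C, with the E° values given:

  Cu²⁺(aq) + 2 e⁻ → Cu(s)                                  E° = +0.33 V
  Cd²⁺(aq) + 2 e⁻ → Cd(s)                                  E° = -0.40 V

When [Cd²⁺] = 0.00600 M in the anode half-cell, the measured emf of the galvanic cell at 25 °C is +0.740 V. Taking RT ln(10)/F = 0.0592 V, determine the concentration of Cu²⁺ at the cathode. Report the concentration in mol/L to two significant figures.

Cu²⁺/Cu is the cathode, Cd²⁺/Cd the anode: E°cell = +0.73 V, n = 2.
Overall reaction: Cu²⁺(aq) + Cd(s) → Cu(s) + Cd²⁺(aq); Q = [Cd²⁺]^1/[Cu²⁺]^1.
From E = E° − (0.0592/n) log Q: log Q = (E° − E)·n/0.0592 = (+0.73 − (+0.740))·2/0.0592 = -0.3378.
So 1·log[Cu²⁺] = 1·log(0.006) − log Q = -2.2218 − (-0.3378) = -1.8840; [Cu²⁺] = 10^(-1.8840) ≈ 0.013 M.

0.013 M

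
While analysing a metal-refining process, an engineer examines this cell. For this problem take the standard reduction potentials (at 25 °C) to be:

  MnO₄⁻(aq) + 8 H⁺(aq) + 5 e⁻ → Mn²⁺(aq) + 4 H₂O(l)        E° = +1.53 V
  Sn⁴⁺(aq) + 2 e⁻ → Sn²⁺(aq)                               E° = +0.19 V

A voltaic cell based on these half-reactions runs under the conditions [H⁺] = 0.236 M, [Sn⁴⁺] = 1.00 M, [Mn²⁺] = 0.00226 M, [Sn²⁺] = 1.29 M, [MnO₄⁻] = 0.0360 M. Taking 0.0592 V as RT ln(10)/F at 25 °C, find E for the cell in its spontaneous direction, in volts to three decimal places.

MnO₄⁻/Mn²⁺ is the cathode (higher E°), Sn⁴⁺/Sn²⁺ the anode: E°cell = +1.53 − (+0.19) = +1.34 V, n = 10.
Overall: 2 MnO₄⁻(aq) + 16 H⁺(aq) + 5 Sn²⁺(aq) → 2 Mn²⁺(aq) + 8 H₂O(l) + 5 Sn⁴⁺(aq)
Q = [Mn²⁺]^2·[Sn⁴⁺]^5 / ([MnO₄⁻]^2·[H⁺]^16·[Sn²⁺]^5); log Q = 7.076.
E = E° − (0.0592/n) log Q = +1.34 − (0.0592/10)(7.076) = +1.298 V.

+1.298 V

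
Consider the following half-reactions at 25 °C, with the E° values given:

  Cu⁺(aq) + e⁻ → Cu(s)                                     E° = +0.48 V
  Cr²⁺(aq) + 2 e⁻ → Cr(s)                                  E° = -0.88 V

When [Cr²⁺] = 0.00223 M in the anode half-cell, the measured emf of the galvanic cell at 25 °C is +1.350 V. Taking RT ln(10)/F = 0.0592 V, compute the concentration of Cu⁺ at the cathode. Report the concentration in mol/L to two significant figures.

0.032 M

Cu⁺/Cu is the cathode, Cr²⁺/Cr the anode: E°cell = +1.36 V, n = 2.
Overall reaction: 2 Cu⁺(aq) + Cr(s) → 2 Cu(s) + Cr²⁺(aq); Q = [Cr²⁺]^1/[Cu⁺]^2.
From E = E° − (0.0592/n) log Q: log Q = (E° − E)·n/0.0592 = (+1.36 − (+1.350))·2/0.0592 = 0.3378.
So 2·log[Cu⁺] = 1·log(0.00223) − log Q = -2.6517 − (0.3378) = -2.9895; log[Cu⁺] = -2.9895 / 2 = -1.4948; [Cu⁺] = 10^(-1.4948) ≈ 0.032 M.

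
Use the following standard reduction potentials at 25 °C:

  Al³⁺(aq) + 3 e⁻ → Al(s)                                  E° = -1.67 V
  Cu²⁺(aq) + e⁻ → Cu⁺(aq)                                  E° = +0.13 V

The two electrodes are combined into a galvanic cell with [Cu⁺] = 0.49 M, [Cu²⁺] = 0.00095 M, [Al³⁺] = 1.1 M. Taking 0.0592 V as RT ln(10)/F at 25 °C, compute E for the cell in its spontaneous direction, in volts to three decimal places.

Cu²⁺/Cu⁺ is the cathode (higher E°), Al³⁺/Al the anode: E°cell = +0.13 − (-1.67) = +1.80 V, n = 3.
Overall: 3 Cu²⁺(aq) + Al(s) → 3 Cu⁺(aq) + Al³⁺(aq)
Q = [Cu⁺]^3·[Al³⁺] / ([Cu²⁺]^3); log Q = 8.179.
E = E° − (0.0592/n) log Q = +1.80 − (0.0592/3)(8.179) = +1.639 V.

+1.639 V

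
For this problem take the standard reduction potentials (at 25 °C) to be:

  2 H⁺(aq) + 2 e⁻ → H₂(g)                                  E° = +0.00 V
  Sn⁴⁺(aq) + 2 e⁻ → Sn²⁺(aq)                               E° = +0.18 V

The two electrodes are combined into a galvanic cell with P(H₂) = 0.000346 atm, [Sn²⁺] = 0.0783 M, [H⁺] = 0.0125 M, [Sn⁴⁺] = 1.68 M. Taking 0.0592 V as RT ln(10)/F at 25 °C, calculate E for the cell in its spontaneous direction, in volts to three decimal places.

Sn⁴⁺/Sn²⁺ is the cathode (higher E°), H⁺/H₂ the anode: E°cell = +0.18 − (+0.00) = +0.18 V, n = 2.
Overall: Sn⁴⁺(aq) + H₂(g) → Sn²⁺(aq) + 2 H⁺(aq)
Q = [Sn²⁺]·[H⁺]^2 / ([Sn⁴⁺]·P(H₂)); log Q = -1.677.
E = E° − (0.0592/n) log Q = +0.18 − (0.0592/2)(-1.677) = +0.230 V.

+0.230 V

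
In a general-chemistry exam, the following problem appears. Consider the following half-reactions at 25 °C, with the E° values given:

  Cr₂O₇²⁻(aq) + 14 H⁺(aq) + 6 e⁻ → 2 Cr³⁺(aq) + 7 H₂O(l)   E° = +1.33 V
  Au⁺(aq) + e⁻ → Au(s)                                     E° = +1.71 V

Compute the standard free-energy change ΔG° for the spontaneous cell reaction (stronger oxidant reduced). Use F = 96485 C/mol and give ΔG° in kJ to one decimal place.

-220.0 kJ

Au⁺/Au (E° = +1.71 V) is the cathode; Cr₂O₇²⁻/Cr³⁺ (E° = +1.33 V) is the anode, so E°cell = +0.38 V.
Balancing electrons gives n = 6 (lcm of 1 and 6).
ΔG° = −nFE° = −(6)(96485)(+0.38) = -219,986 J = -220.0 kJ.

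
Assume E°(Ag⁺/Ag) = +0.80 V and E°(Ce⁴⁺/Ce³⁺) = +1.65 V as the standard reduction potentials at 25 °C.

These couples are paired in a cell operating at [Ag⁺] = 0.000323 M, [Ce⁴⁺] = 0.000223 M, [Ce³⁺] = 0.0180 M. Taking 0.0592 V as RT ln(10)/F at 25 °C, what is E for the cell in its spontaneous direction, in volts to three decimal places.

Ce⁴⁺/Ce³⁺ is the cathode (higher E°), Ag⁺/Ag the anode: E°cell = +1.65 − (+0.80) = +0.85 V, n = 1.
Overall: Ce⁴⁺(aq) + Ag(s) → Ce³⁺(aq) + Ag⁺(aq)
Q = [Ce³⁺]·[Ag⁺] / ([Ce⁴⁺]); log Q = -1.584.
E = E° − (0.0592/n) log Q = +0.85 − (0.0592/1)(-1.584) = +0.944 V.

+0.944 V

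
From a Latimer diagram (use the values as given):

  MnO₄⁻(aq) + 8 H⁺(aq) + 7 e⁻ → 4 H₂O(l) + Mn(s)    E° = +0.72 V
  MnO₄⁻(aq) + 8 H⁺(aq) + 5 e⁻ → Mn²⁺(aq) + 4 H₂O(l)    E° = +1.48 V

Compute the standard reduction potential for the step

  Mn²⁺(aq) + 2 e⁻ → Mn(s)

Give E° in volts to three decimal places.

Sequential free energies add, so n₃E°₃ = n₁E°₁ + n₂E°₂.
With n₃ = 7, and the known step contributing 5×(+1.48) V, the unknown satisfies 2·E° = 7×(+0.72) − 5×(+1.48) = -2.360.
E° = -2.360 / 2 = -1.180 V.

-1.180 V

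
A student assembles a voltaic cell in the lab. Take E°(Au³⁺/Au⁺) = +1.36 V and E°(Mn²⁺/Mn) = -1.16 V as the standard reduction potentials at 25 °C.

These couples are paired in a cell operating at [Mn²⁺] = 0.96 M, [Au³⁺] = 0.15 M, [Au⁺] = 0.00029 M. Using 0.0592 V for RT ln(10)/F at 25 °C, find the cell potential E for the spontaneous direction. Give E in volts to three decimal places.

+2.601 V

Au³⁺/Au⁺ is the cathode (higher E°), Mn²⁺/Mn the anode: E°cell = +1.36 − (-1.16) = +2.52 V, n = 2.
Overall: Au³⁺(aq) + Mn(s) → Au⁺(aq) + Mn²⁺(aq)
Q = [Au⁺]·[Mn²⁺] / ([Au³⁺]); log Q = -2.731.
E = E° − (0.0592/n) log Q = +2.52 − (0.0592/2)(-2.731) = +2.601 V.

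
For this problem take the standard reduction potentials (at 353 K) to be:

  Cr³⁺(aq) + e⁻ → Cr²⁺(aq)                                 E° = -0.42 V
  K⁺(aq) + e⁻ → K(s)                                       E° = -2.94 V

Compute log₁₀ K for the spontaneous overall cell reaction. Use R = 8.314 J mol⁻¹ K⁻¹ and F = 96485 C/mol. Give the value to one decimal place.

Cathode: Cr³⁺/Cr²⁺; anode: K⁺/K. E°cell = (-0.42) − (-2.94) = +2.52 V, with n = 1.
ΔG° = −nFE° = −RT ln K, so ln K = nFE°/(RT) = (1)(96485)(+2.52) / ((8.314)(353)) = 82.847.
log₁₀ K = 82.847 / ln 10 = 36.0.

36.0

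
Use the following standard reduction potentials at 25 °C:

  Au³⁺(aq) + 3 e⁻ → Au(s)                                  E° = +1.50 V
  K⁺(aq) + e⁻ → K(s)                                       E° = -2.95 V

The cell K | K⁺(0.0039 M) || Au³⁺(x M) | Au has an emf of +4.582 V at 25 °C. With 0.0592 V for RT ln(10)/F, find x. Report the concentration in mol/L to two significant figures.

0.29 M

Au³⁺/Au is the cathode, K⁺/K the anode: E°cell = +4.45 V, n = 3.
Overall reaction: Au³⁺(aq) + 3 K(s) → Au(s) + 3 K⁺(aq); Q = [K⁺]^3/[Au³⁺]^1.
From E = E° − (0.0592/n) log Q: log Q = (E° − E)·n/0.0592 = (+4.45 − (+4.582))·3/0.0592 = -6.6892.
So 1·log[Au³⁺] = 3·log(0.0039) − log Q = -7.2268 − (-6.6892) = -0.5376; [Au³⁺] = 10^(-0.5376) ≈ 0.29 M.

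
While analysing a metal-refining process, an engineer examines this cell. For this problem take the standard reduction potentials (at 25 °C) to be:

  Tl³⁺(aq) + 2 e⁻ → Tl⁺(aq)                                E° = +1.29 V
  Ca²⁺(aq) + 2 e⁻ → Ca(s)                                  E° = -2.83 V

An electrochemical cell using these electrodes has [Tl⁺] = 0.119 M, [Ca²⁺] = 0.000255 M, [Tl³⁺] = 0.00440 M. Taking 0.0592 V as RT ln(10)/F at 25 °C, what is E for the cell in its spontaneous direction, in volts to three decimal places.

Tl³⁺/Tl⁺ is the cathode (higher E°), Ca²⁺/Ca the anode: E°cell = +1.29 − (-2.83) = +4.12 V, n = 2.
Overall: Tl³⁺(aq) + Ca(s) → Tl⁺(aq) + Ca²⁺(aq)
Q = [Tl⁺]·[Ca²⁺] / ([Tl³⁺]); log Q = -2.161.
E = E° − (0.0592/n) log Q = +4.12 − (0.0592/2)(-2.161) = +4.184 V.

+4.184 V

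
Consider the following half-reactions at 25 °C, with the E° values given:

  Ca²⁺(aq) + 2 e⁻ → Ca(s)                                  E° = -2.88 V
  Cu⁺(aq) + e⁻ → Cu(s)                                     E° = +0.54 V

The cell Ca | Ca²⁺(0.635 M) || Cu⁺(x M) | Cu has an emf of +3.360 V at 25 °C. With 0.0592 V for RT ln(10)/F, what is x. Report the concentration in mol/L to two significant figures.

Cu⁺/Cu is the cathode, Ca²⁺/Ca the anode: E°cell = +3.42 V, n = 2.
Overall reaction: 2 Cu⁺(aq) + Ca(s) → 2 Cu(s) + Ca²⁺(aq); Q = [Ca²⁺]^1/[Cu⁺]^2.
From E = E° − (0.0592/n) log Q: log Q = (E° − E)·n/0.0592 = (+3.42 − (+3.360))·2/0.0592 = 2.0270.
So 2·log[Cu⁺] = 1·log(0.635) − log Q = -0.1972 − (2.0270) = -2.2242; log[Cu⁺] = -2.2242 / 2 = -1.1121; [Cu⁺] = 10^(-1.1121) ≈ 0.077 M.

0.077 M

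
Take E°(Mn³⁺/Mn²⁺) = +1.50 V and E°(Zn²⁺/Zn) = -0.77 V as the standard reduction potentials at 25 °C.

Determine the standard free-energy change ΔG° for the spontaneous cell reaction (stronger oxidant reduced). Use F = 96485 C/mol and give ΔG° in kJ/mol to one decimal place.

Mn³⁺/Mn²⁺ (E° = +1.50 V) is the cathode; Zn²⁺/Zn (E° = -0.77 V) is the anode, so E°cell = +2.27 V.
Balancing electrons gives n = 2 (lcm of 1 and 2).
ΔG° = −nFE° = −(2)(96485)(+2.27) = -438,042 J = -438.0 kJ/mol.

-438.0 kJ/mol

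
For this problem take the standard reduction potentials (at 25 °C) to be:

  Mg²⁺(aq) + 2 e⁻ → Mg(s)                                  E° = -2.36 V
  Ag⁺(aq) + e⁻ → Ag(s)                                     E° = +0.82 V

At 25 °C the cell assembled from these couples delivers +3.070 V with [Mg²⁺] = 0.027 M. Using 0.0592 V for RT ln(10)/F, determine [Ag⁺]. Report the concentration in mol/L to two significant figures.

0.0023 M

Ag⁺/Ag is the cathode, Mg²⁺/Mg the anode: E°cell = +3.18 V, n = 2.
Overall reaction: 2 Ag⁺(aq) + Mg(s) → 2 Ag(s) + Mg²⁺(aq); Q = [Mg²⁺]^1/[Ag⁺]^2.
From E = E° − (0.0592/n) log Q: log Q = (E° − E)·n/0.0592 = (+3.18 − (+3.070))·2/0.0592 = 3.7162.
So 2·log[Ag⁺] = 1·log(0.027) − log Q = -1.5686 − (3.7162) = -5.2848; log[Ag⁺] = -5.2848 / 2 = -2.6424; [Ag⁺] = 10^(-2.6424) ≈ 0.0023 M.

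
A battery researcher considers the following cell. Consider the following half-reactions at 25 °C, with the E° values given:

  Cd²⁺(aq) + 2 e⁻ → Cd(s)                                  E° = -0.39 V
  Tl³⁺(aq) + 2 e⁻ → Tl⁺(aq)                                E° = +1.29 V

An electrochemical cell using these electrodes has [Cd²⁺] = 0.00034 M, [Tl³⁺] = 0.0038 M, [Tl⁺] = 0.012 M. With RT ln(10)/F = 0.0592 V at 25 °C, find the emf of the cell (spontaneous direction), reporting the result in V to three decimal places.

Tl³⁺/Tl⁺ is the cathode (higher E°), Cd²⁺/Cd the anode: E°cell = +1.29 − (-0.39) = +1.68 V, n = 2.
Overall: Tl³⁺(aq) + Cd(s) → Tl⁺(aq) + Cd²⁺(aq)
Q = [Tl⁺]·[Cd²⁺] / ([Tl³⁺]); log Q = -2.969.
E = E° − (0.0592/n) log Q = +1.68 − (0.0592/2)(-2.969) = +1.768 V.

+1.768 V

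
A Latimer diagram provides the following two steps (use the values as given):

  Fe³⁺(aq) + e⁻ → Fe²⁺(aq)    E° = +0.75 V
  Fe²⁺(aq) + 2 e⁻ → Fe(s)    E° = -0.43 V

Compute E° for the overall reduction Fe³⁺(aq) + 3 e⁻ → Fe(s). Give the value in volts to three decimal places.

-0.037 V

Adding the free-energy changes (−nFE°) of the two steps gives −n₃FE°₃ = −n₁FE°₁ − n₂FE°₂.
E°₃ = (1×+0.75 + 2×-0.43) / 3 = (-0.110) / 3 = -0.037 V.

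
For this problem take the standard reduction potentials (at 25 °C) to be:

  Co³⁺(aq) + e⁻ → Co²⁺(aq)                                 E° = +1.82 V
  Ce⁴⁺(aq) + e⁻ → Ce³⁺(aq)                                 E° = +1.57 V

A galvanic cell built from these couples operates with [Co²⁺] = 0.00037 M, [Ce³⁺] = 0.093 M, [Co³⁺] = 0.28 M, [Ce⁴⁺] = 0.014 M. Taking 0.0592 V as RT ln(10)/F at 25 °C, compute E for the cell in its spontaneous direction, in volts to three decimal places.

+0.469 V

Co³⁺/Co²⁺ is the cathode (higher E°), Ce⁴⁺/Ce³⁺ the anode: E°cell = +1.82 − (+1.57) = +0.25 V, n = 1.
Overall: Co³⁺(aq) + Ce³⁺(aq) → Co²⁺(aq) + Ce⁴⁺(aq)
Q = [Co²⁺]·[Ce⁴⁺] / ([Co³⁺]·[Ce³⁺]); log Q = -3.701.
E = E° − (0.0592/n) log Q = +0.25 − (0.0592/1)(-3.701) = +0.469 V.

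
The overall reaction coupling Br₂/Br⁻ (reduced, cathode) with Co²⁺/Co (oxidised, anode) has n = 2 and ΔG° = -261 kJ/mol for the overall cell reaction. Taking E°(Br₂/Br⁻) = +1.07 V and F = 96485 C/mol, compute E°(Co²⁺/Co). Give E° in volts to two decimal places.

-0.28 V

E°cell = −ΔG°/(nF) = −(-261×10³)/((2)(96485)) = +1.353 V.
Since Br₂/Br⁻ is the cathode and Co²⁺/Co the anode, E°cell = E°(Br₂/Br⁻) − E°(Co²⁺/Co).
So E°(Co²⁺/Co) = E°(Br₂/Br⁻) − E°cell = (+1.07) − (+1.353) = -0.28 V.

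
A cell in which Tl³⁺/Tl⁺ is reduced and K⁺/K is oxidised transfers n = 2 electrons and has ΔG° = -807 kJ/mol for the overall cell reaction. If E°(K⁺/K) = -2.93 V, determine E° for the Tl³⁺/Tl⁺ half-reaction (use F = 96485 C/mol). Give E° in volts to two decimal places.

E°cell = −ΔG°/(nF) = −(-807×10³)/((2)(96485)) = +4.182 V.
Since Tl³⁺/Tl⁺ is the cathode and K⁺/K the anode, E°cell = E°(Tl³⁺/Tl⁺) − E°(K⁺/K).
So E°(Tl³⁺/Tl⁺) = E°cell + E°(K⁺/K) = +4.182 + (-2.93) = +1.25 V.

+1.25 V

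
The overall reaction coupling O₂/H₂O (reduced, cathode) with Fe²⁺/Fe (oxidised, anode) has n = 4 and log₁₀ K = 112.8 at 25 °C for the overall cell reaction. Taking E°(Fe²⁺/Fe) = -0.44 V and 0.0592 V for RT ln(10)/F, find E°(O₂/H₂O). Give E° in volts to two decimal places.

E°cell = (0.0592/n)·log K = (0.0592/4)(112.8) = +1.669 V.
Since O₂/H₂O is the cathode and Fe²⁺/Fe the anode, E°cell = E°(O₂/H₂O) − E°(Fe²⁺/Fe).
So E°(O₂/H₂O) = E°cell + E°(Fe²⁺/Fe) = +1.669 + (-0.44) = +1.23 V.

+1.23 V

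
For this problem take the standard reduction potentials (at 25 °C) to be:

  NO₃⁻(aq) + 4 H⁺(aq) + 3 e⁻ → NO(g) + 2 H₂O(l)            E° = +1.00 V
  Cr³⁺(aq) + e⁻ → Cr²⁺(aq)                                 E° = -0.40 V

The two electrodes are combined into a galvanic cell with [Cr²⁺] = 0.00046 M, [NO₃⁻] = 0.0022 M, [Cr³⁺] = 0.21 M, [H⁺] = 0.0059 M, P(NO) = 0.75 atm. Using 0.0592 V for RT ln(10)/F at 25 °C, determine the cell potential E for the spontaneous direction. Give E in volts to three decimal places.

NO₃⁻/NO is the cathode (higher E°), Cr³⁺/Cr²⁺ the anode: E°cell = +1.00 − (-0.40) = +1.40 V, n = 3.
Overall: NO₃⁻(aq) + 4 H⁺(aq) + 3 Cr²⁺(aq) → NO(g) + 2 H₂O(l) + 3 Cr³⁺(aq)
Q = P(NO)·[Cr³⁺]^3 / ([NO₃⁻]·[H⁺]^4·[Cr²⁺]^3); log Q = 19.428.
E = E° − (0.0592/n) log Q = +1.40 − (0.0592/3)(19.428) = +1.017 V.

+1.017 V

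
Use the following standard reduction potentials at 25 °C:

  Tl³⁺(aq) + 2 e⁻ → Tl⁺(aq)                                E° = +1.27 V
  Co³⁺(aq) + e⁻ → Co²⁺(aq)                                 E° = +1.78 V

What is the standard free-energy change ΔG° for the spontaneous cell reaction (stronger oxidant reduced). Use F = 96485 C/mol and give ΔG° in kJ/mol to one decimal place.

-98.4 kJ/mol

Co³⁺/Co²⁺ (E° = +1.78 V) is the cathode; Tl³⁺/Tl⁺ (E° = +1.27 V) is the anode, so E°cell = +0.51 V.
Balancing electrons gives n = 2 (lcm of 1 and 2).
ΔG° = −nFE° = −(2)(96485)(+0.51) = -98,415 J = -98.4 kJ/mol.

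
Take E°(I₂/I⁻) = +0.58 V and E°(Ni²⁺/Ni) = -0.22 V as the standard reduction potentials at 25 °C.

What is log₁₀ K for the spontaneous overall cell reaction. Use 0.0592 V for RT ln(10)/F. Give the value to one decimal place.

27.0

Cathode: I₂/I⁻; anode: Ni²⁺/Ni. E°cell = +0.80 V, n = 2.
log K = nE°cell / 0.0592 = (2)(+0.80) / 0.0592 = 27.0.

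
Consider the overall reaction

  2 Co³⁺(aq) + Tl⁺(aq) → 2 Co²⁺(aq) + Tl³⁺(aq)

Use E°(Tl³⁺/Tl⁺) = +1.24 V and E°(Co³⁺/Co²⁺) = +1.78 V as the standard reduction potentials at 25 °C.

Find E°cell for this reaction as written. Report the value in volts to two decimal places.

+0.54 V

The Co³⁺/Co²⁺ couple has the higher reduction potential, so it is the cathode; Tl³⁺/Tl⁺ is oxidised at the anode.
E°cell = E°(cathode) − E°(anode) = (+1.78) − (+1.24) = +0.54 V.
Since E°cell > 0, the reaction is spontaneous under standard conditions.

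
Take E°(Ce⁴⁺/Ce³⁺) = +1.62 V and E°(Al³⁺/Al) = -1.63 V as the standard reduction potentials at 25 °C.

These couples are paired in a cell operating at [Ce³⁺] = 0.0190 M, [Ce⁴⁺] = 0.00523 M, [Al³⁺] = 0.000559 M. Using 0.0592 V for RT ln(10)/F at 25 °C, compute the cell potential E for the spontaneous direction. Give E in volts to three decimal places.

Ce⁴⁺/Ce³⁺ is the cathode (higher E°), Al³⁺/Al the anode: E°cell = +1.62 − (-1.63) = +3.25 V, n = 3.
Overall: 3 Ce⁴⁺(aq) + Al(s) → 3 Ce³⁺(aq) + Al³⁺(aq)
Q = [Ce³⁺]^3·[Al³⁺] / ([Ce⁴⁺]^3); log Q = -1.572.
E = E° − (0.0592/n) log Q = +3.25 − (0.0592/3)(-1.572) = +3.281 V.

+3.281 V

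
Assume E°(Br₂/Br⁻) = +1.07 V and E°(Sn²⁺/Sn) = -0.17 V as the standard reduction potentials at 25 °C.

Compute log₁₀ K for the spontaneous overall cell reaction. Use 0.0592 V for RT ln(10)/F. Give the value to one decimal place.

Cathode: Br₂/Br⁻; anode: Sn²⁺/Sn. E°cell = +1.24 V, n = 2.
log K = nE°cell / 0.0592 = (2)(+1.24) / 0.0592 = 41.9.

41.9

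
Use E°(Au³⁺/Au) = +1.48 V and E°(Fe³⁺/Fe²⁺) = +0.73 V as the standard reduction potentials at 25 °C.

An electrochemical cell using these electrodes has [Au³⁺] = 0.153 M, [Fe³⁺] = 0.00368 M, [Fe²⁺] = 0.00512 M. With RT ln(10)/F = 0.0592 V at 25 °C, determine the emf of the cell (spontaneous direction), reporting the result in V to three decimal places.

+0.742 V

Au³⁺/Au is the cathode (higher E°), Fe³⁺/Fe²⁺ the anode: E°cell = +1.48 − (+0.73) = +0.75 V, n = 3.
Overall: Au³⁺(aq) + 3 Fe²⁺(aq) → Au(s) + 3 Fe³⁺(aq)
Q = [Fe³⁺]^3 / ([Au³⁺]·[Fe²⁺]^3); log Q = 0.385.
E = E° − (0.0592/n) log Q = +0.75 − (0.0592/3)(0.385) = +0.742 V.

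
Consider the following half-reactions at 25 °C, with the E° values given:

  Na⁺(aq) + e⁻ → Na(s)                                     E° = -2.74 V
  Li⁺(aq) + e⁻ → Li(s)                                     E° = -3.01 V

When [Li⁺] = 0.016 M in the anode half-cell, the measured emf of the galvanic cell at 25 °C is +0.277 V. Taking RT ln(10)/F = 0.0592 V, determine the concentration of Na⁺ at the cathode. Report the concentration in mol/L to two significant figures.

0.021 M

Na⁺/Na is the cathode, Li⁺/Li the anode: E°cell = +0.27 V, n = 1.
Overall reaction: Na⁺(aq) + Li(s) → Na(s) + Li⁺(aq); Q = [Li⁺]^1/[Na⁺]^1.
From E = E° − (0.0592/n) log Q: log Q = (E° − E)·n/0.0592 = (+0.27 − (+0.277))·1/0.0592 = -0.1182.
So 1·log[Na⁺] = 1·log(0.016) − log Q = -1.7959 − (-0.1182) = -1.6777; [Na⁺] = 10^(-1.6777) ≈ 0.021 M.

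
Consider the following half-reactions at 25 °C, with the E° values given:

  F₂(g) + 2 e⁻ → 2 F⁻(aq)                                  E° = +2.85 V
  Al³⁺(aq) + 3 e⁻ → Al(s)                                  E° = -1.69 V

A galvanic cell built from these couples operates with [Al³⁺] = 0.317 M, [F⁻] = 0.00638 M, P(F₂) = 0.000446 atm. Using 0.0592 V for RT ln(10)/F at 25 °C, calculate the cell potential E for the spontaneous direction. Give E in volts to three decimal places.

+4.581 V

F₂/F⁻ is the cathode (higher E°), Al³⁺/Al the anode: E°cell = +2.85 − (-1.69) = +4.54 V, n = 6.
Overall: 3 F₂(g) + 2 Al(s) → 6 F⁻(aq) + 2 Al³⁺(aq)
Q = [F⁻]^6·[Al³⁺]^2 / (P(F₂)^3); log Q = -4.117.
E = E° − (0.0592/n) log Q = +4.54 − (0.0592/6)(-4.117) = +4.581 V.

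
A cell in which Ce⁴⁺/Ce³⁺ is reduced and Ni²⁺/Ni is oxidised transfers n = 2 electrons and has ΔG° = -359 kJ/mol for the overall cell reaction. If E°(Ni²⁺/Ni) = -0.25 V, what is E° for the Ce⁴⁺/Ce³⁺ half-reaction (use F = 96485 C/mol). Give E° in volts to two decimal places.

+1.61 V

E°cell = −ΔG°/(nF) = −(-359×10³)/((2)(96485)) = +1.860 V.
Since Ce⁴⁺/Ce³⁺ is the cathode and Ni²⁺/Ni the anode, E°cell = E°(Ce⁴⁺/Ce³⁺) − E°(Ni²⁺/Ni).
So E°(Ce⁴⁺/Ce³⁺) = E°cell + E°(Ni²⁺/Ni) = +1.860 + (-0.25) = +1.61 V.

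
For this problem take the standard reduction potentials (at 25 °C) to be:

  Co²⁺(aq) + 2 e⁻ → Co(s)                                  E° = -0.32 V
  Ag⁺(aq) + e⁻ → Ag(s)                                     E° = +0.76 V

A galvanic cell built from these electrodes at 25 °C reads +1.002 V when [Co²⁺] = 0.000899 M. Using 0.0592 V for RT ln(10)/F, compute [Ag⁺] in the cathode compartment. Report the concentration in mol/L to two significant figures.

Ag⁺/Ag is the cathode, Co²⁺/Co the anode: E°cell = +1.08 V, n = 2.
Overall reaction: 2 Ag⁺(aq) + Co(s) → 2 Ag(s) + Co²⁺(aq); Q = [Co²⁺]^1/[Ag⁺]^2.
From E = E° − (0.0592/n) log Q: log Q = (E° − E)·n/0.0592 = (+1.08 − (+1.002))·2/0.0592 = 2.6351.
So 2·log[Ag⁺] = 1·log(0.000899) − log Q = -3.0462 − (2.6351) = -5.6813; log[Ag⁺] = -5.6813 / 2 = -2.8407; [Ag⁺] = 10^(-2.8407) ≈ 0.0014 M.

0.0014 M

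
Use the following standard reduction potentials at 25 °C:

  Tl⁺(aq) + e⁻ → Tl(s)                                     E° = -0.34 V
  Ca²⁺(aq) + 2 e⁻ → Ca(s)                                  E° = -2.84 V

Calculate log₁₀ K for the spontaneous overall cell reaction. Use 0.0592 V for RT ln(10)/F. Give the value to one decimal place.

Cathode: Tl⁺/Tl; anode: Ca²⁺/Ca. E°cell = +2.50 V, n = 2.
log K = nE°cell / 0.0592 = (2)(+2.50) / 0.0592 = 84.5.

84.5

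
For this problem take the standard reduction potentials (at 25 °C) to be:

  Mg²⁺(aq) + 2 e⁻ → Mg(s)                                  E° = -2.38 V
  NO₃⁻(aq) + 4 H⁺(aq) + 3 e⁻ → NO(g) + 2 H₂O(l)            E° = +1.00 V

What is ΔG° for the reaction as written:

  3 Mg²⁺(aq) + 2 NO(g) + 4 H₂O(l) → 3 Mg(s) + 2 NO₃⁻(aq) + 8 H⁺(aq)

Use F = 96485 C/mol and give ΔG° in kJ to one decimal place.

+1956.7 kJ

As written, Mg²⁺/Mg is reduced (cathode) and NO₃⁻/NO is oxidised (anode), so E°cell = (-2.38) − (+1.00) = -3.38 V.
Balancing electrons gives n = 6.
ΔG° = −nFE° = −(6)(96485)(-3.38) = 1,956,716 J = +1956.7 kJ.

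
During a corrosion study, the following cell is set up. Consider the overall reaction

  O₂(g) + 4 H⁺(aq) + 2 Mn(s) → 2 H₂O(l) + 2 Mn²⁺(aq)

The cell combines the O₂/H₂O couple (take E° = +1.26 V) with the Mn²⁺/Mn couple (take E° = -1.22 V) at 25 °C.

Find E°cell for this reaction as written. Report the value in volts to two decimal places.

+2.48 V

The O₂/H₂O couple has the higher reduction potential, so it is the cathode; Mn²⁺/Mn is oxidised at the anode.
E°cell = E°(cathode) − E°(anode) = (+1.26) − (-1.22) = +2.48 V.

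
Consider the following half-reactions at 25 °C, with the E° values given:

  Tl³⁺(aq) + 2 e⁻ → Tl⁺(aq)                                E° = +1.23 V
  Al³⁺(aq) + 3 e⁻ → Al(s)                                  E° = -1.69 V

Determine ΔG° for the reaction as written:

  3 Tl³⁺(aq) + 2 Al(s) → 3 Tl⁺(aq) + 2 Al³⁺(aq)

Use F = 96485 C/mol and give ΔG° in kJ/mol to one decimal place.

As written, Tl³⁺/Tl⁺ is reduced (cathode) and Al³⁺/Al is oxidised (anode), so E°cell = (+1.23) − (-1.69) = +2.92 V.
Balancing electrons gives n = 6.
ΔG° = −nFE° = −(6)(96485)(+2.92) = -1,690,417 J = -1690.4 kJ/mol.

-1690.4 kJ/mol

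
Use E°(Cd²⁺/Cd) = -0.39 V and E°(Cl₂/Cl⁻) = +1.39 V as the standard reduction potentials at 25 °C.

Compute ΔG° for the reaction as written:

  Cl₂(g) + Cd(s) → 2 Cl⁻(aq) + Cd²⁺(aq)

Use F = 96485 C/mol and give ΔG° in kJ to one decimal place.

As written, Cl₂/Cl⁻ is reduced (cathode) and Cd²⁺/Cd is oxidised (anode), so E°cell = (+1.39) − (-0.39) = +1.78 V.
Balancing electrons gives n = 2.
ΔG° = −nFE° = −(2)(96485)(+1.78) = -343,487 J = -343.5 kJ.

-343.5 kJ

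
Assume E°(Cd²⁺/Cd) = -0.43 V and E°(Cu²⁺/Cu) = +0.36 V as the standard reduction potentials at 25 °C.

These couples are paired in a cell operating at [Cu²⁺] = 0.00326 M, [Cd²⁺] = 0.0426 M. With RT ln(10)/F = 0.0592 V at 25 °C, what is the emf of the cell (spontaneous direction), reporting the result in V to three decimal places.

+0.757 V

Cu²⁺/Cu is the cathode (higher E°), Cd²⁺/Cd the anode: E°cell = +0.36 − (-0.43) = +0.79 V, n = 2.
Overall: Cu²⁺(aq) + Cd(s) → Cu(s) + Cd²⁺(aq)
Q = [Cd²⁺] / ([Cu²⁺]); log Q = 1.116.
E = E° − (0.0592/n) log Q = +0.79 − (0.0592/2)(1.116) = +0.757 V.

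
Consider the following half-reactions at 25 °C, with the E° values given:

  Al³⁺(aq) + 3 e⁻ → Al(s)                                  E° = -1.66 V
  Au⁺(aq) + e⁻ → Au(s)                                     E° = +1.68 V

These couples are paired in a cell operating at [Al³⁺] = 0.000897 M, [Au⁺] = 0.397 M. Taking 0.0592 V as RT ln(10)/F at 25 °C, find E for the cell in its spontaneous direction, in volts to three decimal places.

Au⁺/Au is the cathode (higher E°), Al³⁺/Al the anode: E°cell = +1.68 − (-1.66) = +3.34 V, n = 3.
Overall: 3 Au⁺(aq) + Al(s) → 3 Au(s) + Al³⁺(aq)
Q = [Al³⁺] / ([Au⁺]^3); log Q = -1.844.
E = E° − (0.0592/n) log Q = +3.34 − (0.0592/3)(-1.844) = +3.376 V.

+3.376 V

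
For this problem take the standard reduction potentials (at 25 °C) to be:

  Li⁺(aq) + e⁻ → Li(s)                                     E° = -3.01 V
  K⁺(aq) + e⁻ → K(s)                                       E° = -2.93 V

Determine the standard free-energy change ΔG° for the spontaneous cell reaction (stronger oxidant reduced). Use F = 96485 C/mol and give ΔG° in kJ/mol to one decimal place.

-7.7 kJ/mol

K⁺/K (E° = -2.93 V) is the cathode; Li⁺/Li (E° = -3.01 V) is the anode, so E°cell = +0.08 V.
Balancing electrons gives n = 1 (lcm of 1 and 1).
ΔG° = −nFE° = −(1)(96485)(+0.08) = -7,719 J = -7.7 kJ/mol.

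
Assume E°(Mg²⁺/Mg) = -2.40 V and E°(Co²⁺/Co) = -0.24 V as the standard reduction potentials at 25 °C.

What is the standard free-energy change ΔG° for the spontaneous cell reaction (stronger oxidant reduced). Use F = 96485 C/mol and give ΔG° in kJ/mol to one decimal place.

-416.8 kJ/mol

Co²⁺/Co (E° = -0.24 V) is the cathode; Mg²⁺/Mg (E° = -2.40 V) is the anode, so E°cell = +2.16 V.
Balancing electrons gives n = 2 (lcm of 2 and 2).
ΔG° = −nFE° = −(2)(96485)(+2.16) = -416,815 J = -416.8 kJ/mol.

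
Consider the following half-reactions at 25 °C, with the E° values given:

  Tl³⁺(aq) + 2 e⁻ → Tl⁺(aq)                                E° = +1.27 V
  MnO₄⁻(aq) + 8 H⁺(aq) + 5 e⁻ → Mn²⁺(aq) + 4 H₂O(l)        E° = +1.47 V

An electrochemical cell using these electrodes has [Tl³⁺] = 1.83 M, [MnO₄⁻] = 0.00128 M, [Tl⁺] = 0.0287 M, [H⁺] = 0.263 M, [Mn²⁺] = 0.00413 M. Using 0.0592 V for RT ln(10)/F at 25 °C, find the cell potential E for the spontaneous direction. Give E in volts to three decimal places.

MnO₄⁻/Mn²⁺ is the cathode (higher E°), Tl³⁺/Tl⁺ the anode: E°cell = +1.47 − (+1.27) = +0.20 V, n = 10.
Overall: 2 MnO₄⁻(aq) + 16 H⁺(aq) + 5 Tl⁺(aq) → 2 Mn²⁺(aq) + 8 H₂O(l) + 5 Tl³⁺(aq)
Q = [Mn²⁺]^2·[Tl³⁺]^5 / ([MnO₄⁻]^2·[H⁺]^16·[Tl⁺]^5); log Q = 19.321.
E = E° − (0.0592/n) log Q = +0.20 − (0.0592/10)(19.321) = +0.086 V.

+0.086 V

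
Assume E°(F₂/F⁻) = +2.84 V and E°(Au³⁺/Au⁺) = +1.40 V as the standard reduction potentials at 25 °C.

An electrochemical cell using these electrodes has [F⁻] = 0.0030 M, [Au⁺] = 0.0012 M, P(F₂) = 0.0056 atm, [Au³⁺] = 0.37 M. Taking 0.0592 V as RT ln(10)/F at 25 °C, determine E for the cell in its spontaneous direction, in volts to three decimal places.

+1.449 V

F₂/F⁻ is the cathode (higher E°), Au³⁺/Au⁺ the anode: E°cell = +2.84 − (+1.40) = +1.44 V, n = 2.
Overall: F₂(g) + Au⁺(aq) → 2 F⁻(aq) + Au³⁺(aq)
Q = [F⁻]^2·[Au³⁺] / (P(F₂)·[Au⁺]); log Q = -0.305.
E = E° − (0.0592/n) log Q = +1.44 − (0.0592/2)(-0.305) = +1.449 V.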